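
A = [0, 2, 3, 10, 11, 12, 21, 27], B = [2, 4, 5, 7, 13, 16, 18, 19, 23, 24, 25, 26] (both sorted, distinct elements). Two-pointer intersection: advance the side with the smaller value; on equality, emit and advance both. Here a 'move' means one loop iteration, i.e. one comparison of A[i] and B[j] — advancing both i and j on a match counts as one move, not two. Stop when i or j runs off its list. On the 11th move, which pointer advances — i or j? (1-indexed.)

j

[i=1,j=1] 0<2 → i++
[i=2,j=1] 2==2 emit → i++,j++
[i=3,j=2] 3<4 → i++
[i=4,j=2] 10>4 → j++
[i=4,j=3] 10>5 → j++
[i=4,j=4] 10>7 → j++
[i=4,j=5] 10<13 → i++
[i=5,j=5] 11<13 → i++
[i=6,j=5] 12<13 → i++
[i=7,j=5] 21>13 → j++
[i=7,j=6] 21>16 → j++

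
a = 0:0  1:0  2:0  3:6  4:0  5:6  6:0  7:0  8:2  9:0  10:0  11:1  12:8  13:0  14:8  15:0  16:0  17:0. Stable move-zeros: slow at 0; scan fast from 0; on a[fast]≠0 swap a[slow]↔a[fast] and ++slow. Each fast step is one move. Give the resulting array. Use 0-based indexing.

(s=0,f=0) a[fast]=0 → fast++
(s=0,f=1) a[fast]=0 → fast++
(s=0,f=2) a[fast]=0 → fast++
(s=0,f=3) a[fast]=6≠0 swap→a[0]=6 → slow++,fast++
(s=1,f=4) a[fast]=0 → fast++
(s=1,f=5) a[fast]=6≠0 swap→a[1]=6 → slow++,fast++
(s=2,f=6) a[fast]=0 → fast++
(s=2,f=7) a[fast]=0 → fast++
(s=2,f=8) a[fast]=2≠0 swap→a[2]=2 → slow++,fast++
(s=3,f=9) a[fast]=0 → fast++
(s=3,f=10) a[fast]=0 → fast++
(s=3,f=11) a[fast]=1≠0 swap→a[3]=1 → slow++,fast++
(s=4,f=12) a[fast]=8≠0 swap→a[4]=8 → slow++,fast++
(s=5,f=13) a[fast]=0 → fast++
(s=5,f=14) a[fast]=8≠0 swap→a[5]=8 → slow++,fast++
(s=6,f=15) a[fast]=0 → fast++
(s=6,f=16) a[fast]=0 → fast++
(s=6,f=17) a[fast]=0 → fast++

[6, 6, 2, 1, 8, 8, 0, 0, 0, 0, 0, 0, 0, 0, 0, 0, 0, 0]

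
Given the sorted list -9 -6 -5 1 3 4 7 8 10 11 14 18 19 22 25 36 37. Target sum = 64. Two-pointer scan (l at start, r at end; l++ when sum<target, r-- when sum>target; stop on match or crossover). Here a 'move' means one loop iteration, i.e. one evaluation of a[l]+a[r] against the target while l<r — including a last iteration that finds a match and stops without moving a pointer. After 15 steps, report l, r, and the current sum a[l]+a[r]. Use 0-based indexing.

l=0 r=16: -9+37=28 <64, l++
l=1 r=16: -6+37=31 <64, l++
l=2 r=16: -5+37=32 <64, l++
l=3 r=16: 1+37=38 <64, l++
l=4 r=16: 3+37=40 <64, l++
l=5 r=16: 4+37=41 <64, l++
l=6 r=16: 7+37=44 <64, l++
l=7 r=16: 8+37=45 <64, l++
l=8 r=16: 10+37=47 <64, l++
l=9 r=16: 11+37=48 <64, l++
l=10 r=16: 14+37=51 <64, l++
l=11 r=16: 18+37=55 <64, l++
l=12 r=16: 19+37=56 <64, l++
l=13 r=16: 22+37=59 <64, l++
l=14 r=16: 25+37=62 <64, l++

l=15, r=16, sum=73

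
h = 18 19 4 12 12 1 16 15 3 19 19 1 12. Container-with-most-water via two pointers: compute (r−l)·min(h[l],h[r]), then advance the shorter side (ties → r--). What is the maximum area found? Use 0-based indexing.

[0,12] min(18,12)*12=144 best=144 * → r--
[0,11] min(18,1)*11=11 best=144 → r--
[0,10] min(18,19)*10=180 best=180 * → l++
[1,10] min(19,19)*9=171 best=180 → r--
[1,9] min(19,19)*8=152 best=180 → r--
[1,8] min(19,3)*7=21 best=180 → r--
[1,7] min(19,15)*6=90 best=180 → r--
[1,6] min(19,16)*5=80 best=180 → r--
[1,5] min(19,1)*4=4 best=180 → r--
[1,4] min(19,12)*3=36 best=180 → r--
[1,3] min(19,12)*2=24 best=180 → r--
[1,2] min(19,4)*1=4 best=180 → r--

max area = 180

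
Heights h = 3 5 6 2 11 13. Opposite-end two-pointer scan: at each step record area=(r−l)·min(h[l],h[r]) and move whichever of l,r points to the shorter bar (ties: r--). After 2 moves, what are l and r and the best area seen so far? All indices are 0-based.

l=2, r=5, best area=20

l=0 r=5: min(3,13)*5=15 best=15 *, l++
l=1 r=5: min(5,13)*4=20 best=20 *, l++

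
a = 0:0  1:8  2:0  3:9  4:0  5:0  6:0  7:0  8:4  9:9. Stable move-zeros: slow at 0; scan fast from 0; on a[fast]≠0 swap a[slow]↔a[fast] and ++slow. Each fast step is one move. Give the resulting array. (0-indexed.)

(s=0,f=0) a[fast]=0 → fast++
(s=0,f=1) a[fast]=8≠0 swap→a[0]=8 → slow++,fast++
(s=1,f=2) a[fast]=0 → fast++
(s=1,f=3) a[fast]=9≠0 swap→a[1]=9 → slow++,fast++
(s=2,f=4) a[fast]=0 → fast++
(s=2,f=5) a[fast]=0 → fast++
(s=2,f=6) a[fast]=0 → fast++
(s=2,f=7) a[fast]=0 → fast++
(s=2,f=8) a[fast]=4≠0 swap→a[2]=4 → slow++,fast++
(s=3,f=9) a[fast]=9≠0 swap→a[3]=9 → slow++,fast++

[8, 9, 4, 9, 0, 0, 0, 0, 0, 0]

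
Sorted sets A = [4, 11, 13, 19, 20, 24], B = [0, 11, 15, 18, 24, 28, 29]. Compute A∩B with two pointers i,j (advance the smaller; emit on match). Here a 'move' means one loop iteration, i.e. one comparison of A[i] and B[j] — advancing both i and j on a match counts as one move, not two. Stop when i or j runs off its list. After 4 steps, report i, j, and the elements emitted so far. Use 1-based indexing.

i=1 j=1: 4>0, j++
i=1 j=2: 4<11, i++
i=2 j=2: 11==11 emit, i++,j++
i=3 j=3: 13<15, i++

i=4, j=3, emitted=[11]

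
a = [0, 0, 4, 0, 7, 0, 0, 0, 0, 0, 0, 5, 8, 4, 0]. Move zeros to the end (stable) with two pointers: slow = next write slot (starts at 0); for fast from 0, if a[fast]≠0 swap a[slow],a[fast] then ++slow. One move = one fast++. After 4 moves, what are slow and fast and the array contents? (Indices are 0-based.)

(s=0,f=0) a[fast]=0 → fast++
(s=0,f=1) a[fast]=0 → fast++
(s=0,f=2) a[fast]=4≠0 swap→a[0]=4 → slow++,fast++
(s=1,f=3) a[fast]=0 → fast++

slow=1, fast=4, a=[4, 0, 0, 0, 7, 0, 0, 0, 0, 0, 0, 5, 8, 4, 0]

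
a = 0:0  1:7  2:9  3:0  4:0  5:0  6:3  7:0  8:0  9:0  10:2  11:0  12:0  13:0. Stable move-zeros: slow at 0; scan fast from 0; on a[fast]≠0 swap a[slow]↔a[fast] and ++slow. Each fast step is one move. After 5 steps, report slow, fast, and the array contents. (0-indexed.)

slow=2, fast=5, a=[7, 9, 0, 0, 0, 0, 3, 0, 0, 0, 2, 0, 0, 0]

(s=0,f=0) a[fast]=0 → fast++
(s=0,f=1) a[fast]=7≠0 swap→a[0]=7 → slow++,fast++
(s=1,f=2) a[fast]=9≠0 swap→a[1]=9 → slow++,fast++
(s=2,f=3) a[fast]=0 → fast++
(s=2,f=4) a[fast]=0 → fast++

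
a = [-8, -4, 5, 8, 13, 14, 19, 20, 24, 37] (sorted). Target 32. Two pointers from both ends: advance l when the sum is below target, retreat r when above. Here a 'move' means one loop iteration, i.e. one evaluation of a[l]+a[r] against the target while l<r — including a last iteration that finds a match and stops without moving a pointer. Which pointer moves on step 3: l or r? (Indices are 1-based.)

l

l=1 r=10: -8+37=29 <32, l++
l=2 r=10: -4+37=33 >32, r--
l=2 r=9: -4+24=20 <32, l++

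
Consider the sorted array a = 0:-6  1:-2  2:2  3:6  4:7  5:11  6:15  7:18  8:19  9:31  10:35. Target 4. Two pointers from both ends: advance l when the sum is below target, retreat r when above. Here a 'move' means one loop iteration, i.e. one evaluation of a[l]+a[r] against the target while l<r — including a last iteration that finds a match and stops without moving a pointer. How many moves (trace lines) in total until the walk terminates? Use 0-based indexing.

[0,10] -6+35=29 >4 → r--
[0,9] -6+31=25 >4 → r--
[0,8] -6+19=13 >4 → r--
[0,7] -6+18=12 >4 → r--
[0,6] -6+15=9 >4 → r--
[0,5] -6+11=5 >4 → r--
[0,4] -6+7=1 <4 → l++
[1,4] -2+7=5 >4 → r--
[1,3] -2+6=4 → found

9 moves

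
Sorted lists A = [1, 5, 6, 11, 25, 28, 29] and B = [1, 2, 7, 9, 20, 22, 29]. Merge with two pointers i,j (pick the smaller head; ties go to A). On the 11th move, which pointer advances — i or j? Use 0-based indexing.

[i=0,j=0] A[i]=1<=B[j]=1 take 1 → i++
[i=1,j=0] A[i]=5>B[j]=1 take 1 → j++
[i=1,j=1] A[i]=5>B[j]=2 take 2 → j++
[i=1,j=2] A[i]=5<=B[j]=7 take 5 → i++
[i=2,j=2] A[i]=6<=B[j]=7 take 6 → i++
[i=3,j=2] A[i]=11>B[j]=7 take 7 → j++
[i=3,j=3] A[i]=11>B[j]=9 take 9 → j++
[i=3,j=4] A[i]=11<=B[j]=20 take 11 → i++
[i=4,j=4] A[i]=25>B[j]=20 take 20 → j++
[i=4,j=5] A[i]=25>B[j]=22 take 22 → j++
[i=4,j=6] A[i]=25<=B[j]=29 take 25 → i++

i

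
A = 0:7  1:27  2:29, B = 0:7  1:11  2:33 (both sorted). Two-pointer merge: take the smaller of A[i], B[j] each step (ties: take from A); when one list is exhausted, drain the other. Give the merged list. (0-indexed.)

[7, 7, 11, 27, 29, 33]

i=0 j=0: A[i]=7<=B[j]=7 take 7, i++
i=1 j=0: A[i]=27>B[j]=7 take 7, j++
i=1 j=1: A[i]=27>B[j]=11 take 11, j++
i=1 j=2: A[i]=27<=B[j]=33 take 27, i++
i=2 j=2: A[i]=29<=B[j]=33 take 29, i++
i=3 j=2: A done, take B[j]=33, j++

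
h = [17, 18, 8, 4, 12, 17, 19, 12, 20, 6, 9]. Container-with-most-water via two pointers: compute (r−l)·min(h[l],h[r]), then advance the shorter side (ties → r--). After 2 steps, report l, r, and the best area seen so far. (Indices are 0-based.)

l=0, r=8, best area=90

l=0 r=10: min(17,9)*10=90 best=90 *, r--
l=0 r=9: min(17,6)*9=54 best=90, r--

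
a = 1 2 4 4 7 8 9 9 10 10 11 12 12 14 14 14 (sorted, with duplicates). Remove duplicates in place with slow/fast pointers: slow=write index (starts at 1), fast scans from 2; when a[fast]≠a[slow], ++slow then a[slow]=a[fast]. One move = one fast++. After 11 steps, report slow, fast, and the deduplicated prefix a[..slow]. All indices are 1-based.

slow=9, fast=13, prefix=[1, 2, 4, 7, 8, 9, 10, 11, 12]

slow=1 fast=2: a[fast]=2≠a[slow]=1 write a[2]=2, slow++,fast++
slow=2 fast=3: a[fast]=4≠a[slow]=2 write a[3]=4, slow++,fast++
slow=3 fast=4: a[fast]=4=a[slow] dup, fast++
slow=3 fast=5: a[fast]=7≠a[slow]=4 write a[4]=7, slow++,fast++
slow=4 fast=6: a[fast]=8≠a[slow]=7 write a[5]=8, slow++,fast++
slow=5 fast=7: a[fast]=9≠a[slow]=8 write a[6]=9, slow++,fast++
slow=6 fast=8: a[fast]=9=a[slow] dup, fast++
slow=6 fast=9: a[fast]=10≠a[slow]=9 write a[7]=10, slow++,fast++
slow=7 fast=10: a[fast]=10=a[slow] dup, fast++
slow=7 fast=11: a[fast]=11≠a[slow]=10 write a[8]=11, slow++,fast++
slow=8 fast=12: a[fast]=12≠a[slow]=11 write a[9]=12, slow++,fast++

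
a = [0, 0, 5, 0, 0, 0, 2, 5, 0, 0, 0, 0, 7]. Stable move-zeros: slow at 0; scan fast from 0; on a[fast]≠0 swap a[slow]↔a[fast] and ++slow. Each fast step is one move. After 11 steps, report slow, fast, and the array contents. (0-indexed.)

slow=3, fast=11, a=[5, 2, 5, 0, 0, 0, 0, 0, 0, 0, 0, 0, 7]

slow=0 fast=0: a[fast]=0, fast++
slow=0 fast=1: a[fast]=0, fast++
slow=0 fast=2: a[fast]=5≠0 swap→a[0]=5, slow++,fast++
slow=1 fast=3: a[fast]=0, fast++
slow=1 fast=4: a[fast]=0, fast++
slow=1 fast=5: a[fast]=0, fast++
slow=1 fast=6: a[fast]=2≠0 swap→a[1]=2, slow++,fast++
slow=2 fast=7: a[fast]=5≠0 swap→a[2]=5, slow++,fast++
slow=3 fast=8: a[fast]=0, fast++
slow=3 fast=9: a[fast]=0, fast++
slow=3 fast=10: a[fast]=0, fast++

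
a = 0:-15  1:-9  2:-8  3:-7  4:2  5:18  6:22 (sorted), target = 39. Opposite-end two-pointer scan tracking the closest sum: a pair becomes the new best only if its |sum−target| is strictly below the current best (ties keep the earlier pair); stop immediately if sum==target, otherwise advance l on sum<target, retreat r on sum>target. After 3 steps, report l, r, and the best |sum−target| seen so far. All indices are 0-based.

l=0 r=6: -15+22=7 d=32 *, l++
l=1 r=6: -9+22=13 d=26 *, l++
l=2 r=6: -8+22=14 d=25 *, l++

l=3, r=6, best |Δ|=25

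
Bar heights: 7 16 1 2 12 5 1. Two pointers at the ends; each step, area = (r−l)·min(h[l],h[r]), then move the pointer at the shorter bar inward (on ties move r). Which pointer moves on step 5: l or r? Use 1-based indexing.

[1,7] min(7,1)*6=6 best=6 * → r--
[1,6] min(7,5)*5=25 best=25 * → r--
[1,5] min(7,12)*4=28 best=28 * → l++
[2,5] min(16,12)*3=36 best=36 * → r--
[2,4] min(16,2)*2=4 best=36 → r--

r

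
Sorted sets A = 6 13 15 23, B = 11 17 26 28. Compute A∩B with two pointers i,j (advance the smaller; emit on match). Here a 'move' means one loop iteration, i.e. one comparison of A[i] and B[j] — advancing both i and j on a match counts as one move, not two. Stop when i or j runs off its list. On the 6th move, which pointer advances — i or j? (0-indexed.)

i

i=0 j=0: 6<11, i++
i=1 j=0: 13>11, j++
i=1 j=1: 13<17, i++
i=2 j=1: 15<17, i++
i=3 j=1: 23>17, j++
i=3 j=2: 23<26, i++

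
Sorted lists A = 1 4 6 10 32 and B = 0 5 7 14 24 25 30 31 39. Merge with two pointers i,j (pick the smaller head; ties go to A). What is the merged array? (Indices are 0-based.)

i=0 j=0: A[i]=1>B[j]=0 take 0, j++
i=0 j=1: A[i]=1<=B[j]=5 take 1, i++
i=1 j=1: A[i]=4<=B[j]=5 take 4, i++
i=2 j=1: A[i]=6>B[j]=5 take 5, j++
i=2 j=2: A[i]=6<=B[j]=7 take 6, i++
i=3 j=2: A[i]=10>B[j]=7 take 7, j++
i=3 j=3: A[i]=10<=B[j]=14 take 10, i++
i=4 j=3: A[i]=32>B[j]=14 take 14, j++
i=4 j=4: A[i]=32>B[j]=24 take 24, j++
i=4 j=5: A[i]=32>B[j]=25 take 25, j++
i=4 j=6: A[i]=32>B[j]=30 take 30, j++
i=4 j=7: A[i]=32>B[j]=31 take 31, j++
i=4 j=8: A[i]=32<=B[j]=39 take 32, i++
i=5 j=8: A done, take B[j]=39, j++

[0, 1, 4, 5, 6, 7, 10, 14, 24, 25, 30, 31, 32, 39]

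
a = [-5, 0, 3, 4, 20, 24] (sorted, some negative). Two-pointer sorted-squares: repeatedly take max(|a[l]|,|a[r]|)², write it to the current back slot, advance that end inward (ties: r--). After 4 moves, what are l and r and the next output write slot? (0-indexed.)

l=1, r=2, next write slot=1

[0,5] |-5|<=|24| out[5]=576 → r--
[0,4] |-5|<=|20| out[4]=400 → r--
[0,3] |-5|>|4| out[3]=25 → l++
[1,3] |0|<=|4| out[2]=16 → r--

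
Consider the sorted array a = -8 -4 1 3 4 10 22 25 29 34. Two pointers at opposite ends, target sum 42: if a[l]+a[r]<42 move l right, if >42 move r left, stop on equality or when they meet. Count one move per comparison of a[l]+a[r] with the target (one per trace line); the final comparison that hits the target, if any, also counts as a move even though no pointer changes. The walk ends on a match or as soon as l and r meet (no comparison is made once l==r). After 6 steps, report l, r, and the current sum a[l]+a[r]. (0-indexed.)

l=5, r=8, sum=39

[0,9] -8+34=26 <42 → l++
[1,9] -4+34=30 <42 → l++
[2,9] 1+34=35 <42 → l++
[3,9] 3+34=37 <42 → l++
[4,9] 4+34=38 <42 → l++
[5,9] 10+34=44 >42 → r--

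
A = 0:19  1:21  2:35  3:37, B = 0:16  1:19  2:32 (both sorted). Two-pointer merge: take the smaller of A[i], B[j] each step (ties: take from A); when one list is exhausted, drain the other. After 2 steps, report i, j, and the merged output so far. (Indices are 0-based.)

i=1, j=1, merged so far=[16, 19]

[i=0,j=0] A[i]=19>B[j]=16 take 16 → j++
[i=0,j=1] A[i]=19<=B[j]=19 take 19 → i++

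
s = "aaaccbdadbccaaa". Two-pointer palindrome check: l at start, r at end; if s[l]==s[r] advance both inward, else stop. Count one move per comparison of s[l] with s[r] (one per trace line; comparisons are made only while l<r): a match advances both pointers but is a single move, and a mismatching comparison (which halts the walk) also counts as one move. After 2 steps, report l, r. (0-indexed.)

l=2, r=12

l=0 r=14: 'a'=='a', l++,r--
l=1 r=13: 'a'=='a', l++,r--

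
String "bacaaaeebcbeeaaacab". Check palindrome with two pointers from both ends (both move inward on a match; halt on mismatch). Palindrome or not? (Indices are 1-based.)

palindrome

[1,19] 'b'=='b' → l++,r--
[2,18] 'a'=='a' → l++,r--
[3,17] 'c'=='c' → l++,r--
[4,16] 'a'=='a' → l++,r--
[5,15] 'a'=='a' → l++,r--
[6,14] 'a'=='a' → l++,r--
[7,13] 'e'=='e' → l++,r--
[8,12] 'e'=='e' → l++,r--
[9,11] 'b'=='b' → l++,r--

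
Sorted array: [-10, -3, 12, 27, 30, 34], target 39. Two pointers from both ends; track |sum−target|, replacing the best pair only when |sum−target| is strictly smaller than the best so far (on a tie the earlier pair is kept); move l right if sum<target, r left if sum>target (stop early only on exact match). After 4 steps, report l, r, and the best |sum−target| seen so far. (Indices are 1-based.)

l=3, r=4, best |Δ|=3

[1,6] -10+34=24 d=15 * → l++
[2,6] -3+34=31 d=8 * → l++
[3,6] 12+34=46 d=7 * → r--
[3,5] 12+30=42 d=3 * → r--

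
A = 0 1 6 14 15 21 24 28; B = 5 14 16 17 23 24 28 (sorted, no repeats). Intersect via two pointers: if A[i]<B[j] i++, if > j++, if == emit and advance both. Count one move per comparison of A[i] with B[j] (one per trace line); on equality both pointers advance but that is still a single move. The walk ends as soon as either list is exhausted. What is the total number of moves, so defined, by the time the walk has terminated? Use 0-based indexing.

12 moves

i=0 j=0: 0<5, i++
i=1 j=0: 1<5, i++
i=2 j=0: 6>5, j++
i=2 j=1: 6<14, i++
i=3 j=1: 14==14 emit, i++,j++
i=4 j=2: 15<16, i++
i=5 j=2: 21>16, j++
i=5 j=3: 21>17, j++
i=5 j=4: 21<23, i++
i=6 j=4: 24>23, j++
i=6 j=5: 24==24 emit, i++,j++
i=7 j=6: 28==28 emit, i++,j++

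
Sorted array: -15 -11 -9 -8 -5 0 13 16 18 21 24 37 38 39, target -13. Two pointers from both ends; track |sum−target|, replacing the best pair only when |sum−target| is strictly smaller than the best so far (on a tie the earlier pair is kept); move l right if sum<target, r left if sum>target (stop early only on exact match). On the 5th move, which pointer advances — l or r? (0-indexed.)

r

l=0 r=13: -15+39=24 d=37 *, r--
l=0 r=12: -15+38=23 d=36 *, r--
l=0 r=11: -15+37=22 d=35 *, r--
l=0 r=10: -15+24=9 d=22 *, r--
l=0 r=9: -15+21=6 d=19 *, r--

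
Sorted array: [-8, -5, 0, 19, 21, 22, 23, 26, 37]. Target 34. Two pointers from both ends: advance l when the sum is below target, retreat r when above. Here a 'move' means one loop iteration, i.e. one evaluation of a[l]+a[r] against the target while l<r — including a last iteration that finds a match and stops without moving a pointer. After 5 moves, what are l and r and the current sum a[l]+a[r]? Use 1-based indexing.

[1,9] -8+37=29 <34 → l++
[2,9] -5+37=32 <34 → l++
[3,9] 0+37=37 >34 → r--
[3,8] 0+26=26 <34 → l++
[4,8] 19+26=45 >34 → r--

l=4, r=7, sum=42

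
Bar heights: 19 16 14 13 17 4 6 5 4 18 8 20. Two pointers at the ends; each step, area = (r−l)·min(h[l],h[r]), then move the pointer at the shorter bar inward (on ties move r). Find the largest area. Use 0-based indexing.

max area = 209

[0,11] min(19,20)*11=209 best=209 * → l++
[1,11] min(16,20)*10=160 best=209 → l++
[2,11] min(14,20)*9=126 best=209 → l++
[3,11] min(13,20)*8=104 best=209 → l++
[4,11] min(17,20)*7=119 best=209 → l++
[5,11] min(4,20)*6=24 best=209 → l++
[6,11] min(6,20)*5=30 best=209 → l++
[7,11] min(5,20)*4=20 best=209 → l++
[8,11] min(4,20)*3=12 best=209 → l++
[9,11] min(18,20)*2=36 best=209 → l++
[10,11] min(8,20)*1=8 best=209 → l++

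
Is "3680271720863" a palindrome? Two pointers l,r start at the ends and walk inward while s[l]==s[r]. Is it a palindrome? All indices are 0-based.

palindrome

[0,12] '3'=='3' → l++,r--
[1,11] '6'=='6' → l++,r--
[2,10] '8'=='8' → l++,r--
[3,9] '0'=='0' → l++,r--
[4,8] '2'=='2' → l++,r--
[5,7] '7'=='7' → l++,r--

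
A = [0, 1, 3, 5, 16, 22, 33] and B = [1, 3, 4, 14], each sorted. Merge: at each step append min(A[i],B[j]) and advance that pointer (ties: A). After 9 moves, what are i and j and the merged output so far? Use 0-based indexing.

[i=0,j=0] A[i]=0<=B[j]=1 take 0 → i++
[i=1,j=0] A[i]=1<=B[j]=1 take 1 → i++
[i=2,j=0] A[i]=3>B[j]=1 take 1 → j++
[i=2,j=1] A[i]=3<=B[j]=3 take 3 → i++
[i=3,j=1] A[i]=5>B[j]=3 take 3 → j++
[i=3,j=2] A[i]=5>B[j]=4 take 4 → j++
[i=3,j=3] A[i]=5<=B[j]=14 take 5 → i++
[i=4,j=3] A[i]=16>B[j]=14 take 14 → j++
[i=4,j=4] B done, take A[i]=16 → i++

i=5, j=4, merged so far=[0, 1, 1, 3, 3, 4, 5, 14, 16]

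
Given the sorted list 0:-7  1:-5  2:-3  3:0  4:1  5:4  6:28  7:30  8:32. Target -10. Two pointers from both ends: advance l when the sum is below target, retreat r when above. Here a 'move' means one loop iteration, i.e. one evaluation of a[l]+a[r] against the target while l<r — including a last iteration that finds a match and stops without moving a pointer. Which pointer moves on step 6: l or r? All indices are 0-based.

r

l=0 r=8: -7+32=25 >-10, r--
l=0 r=7: -7+30=23 >-10, r--
l=0 r=6: -7+28=21 >-10, r--
l=0 r=5: -7+4=-3 >-10, r--
l=0 r=4: -7+1=-6 >-10, r--
l=0 r=3: -7+0=-7 >-10, r--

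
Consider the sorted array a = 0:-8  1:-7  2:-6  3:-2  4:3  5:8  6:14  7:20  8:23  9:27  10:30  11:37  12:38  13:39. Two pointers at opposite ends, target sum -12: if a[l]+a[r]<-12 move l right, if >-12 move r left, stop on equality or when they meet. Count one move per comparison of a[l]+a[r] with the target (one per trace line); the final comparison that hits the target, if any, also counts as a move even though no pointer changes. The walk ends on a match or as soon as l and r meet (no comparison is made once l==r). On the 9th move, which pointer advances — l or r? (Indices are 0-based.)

r

l=0 r=13: -8+39=31 >-12, r--
l=0 r=12: -8+38=30 >-12, r--
l=0 r=11: -8+37=29 >-12, r--
l=0 r=10: -8+30=22 >-12, r--
l=0 r=9: -8+27=19 >-12, r--
l=0 r=8: -8+23=15 >-12, r--
l=0 r=7: -8+20=12 >-12, r--
l=0 r=6: -8+14=6 >-12, r--
l=0 r=5: -8+8=0 >-12, r--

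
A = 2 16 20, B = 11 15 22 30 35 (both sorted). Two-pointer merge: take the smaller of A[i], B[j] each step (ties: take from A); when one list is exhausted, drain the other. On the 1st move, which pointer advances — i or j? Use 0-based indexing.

[i=0,j=0] A[i]=2<=B[j]=11 take 2 → i++

i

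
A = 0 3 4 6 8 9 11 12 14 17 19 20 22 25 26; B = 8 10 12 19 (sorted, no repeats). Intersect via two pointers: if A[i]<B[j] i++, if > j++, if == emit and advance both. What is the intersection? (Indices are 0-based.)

i=0 j=0: 0<8, i++
i=1 j=0: 3<8, i++
i=2 j=0: 4<8, i++
i=3 j=0: 6<8, i++
i=4 j=0: 8==8 emit, i++,j++
i=5 j=1: 9<10, i++
i=6 j=1: 11>10, j++
i=6 j=2: 11<12, i++
i=7 j=2: 12==12 emit, i++,j++
i=8 j=3: 14<19, i++
i=9 j=3: 17<19, i++
i=10 j=3: 19==19 emit, i++,j++

intersection = [8, 12, 19]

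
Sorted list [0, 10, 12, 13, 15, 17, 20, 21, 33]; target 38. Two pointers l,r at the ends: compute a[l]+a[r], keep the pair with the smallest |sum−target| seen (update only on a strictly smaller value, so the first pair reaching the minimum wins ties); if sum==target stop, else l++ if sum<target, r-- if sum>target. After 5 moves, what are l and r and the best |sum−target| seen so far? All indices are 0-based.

l=0 r=8: 0+33=33 d=5 *, l++
l=1 r=8: 10+33=43 d=5, r--
l=1 r=7: 10+21=31 d=7, l++
l=2 r=7: 12+21=33 d=5, l++
l=3 r=7: 13+21=34 d=4 *, l++

l=4, r=7, best |Δ|=4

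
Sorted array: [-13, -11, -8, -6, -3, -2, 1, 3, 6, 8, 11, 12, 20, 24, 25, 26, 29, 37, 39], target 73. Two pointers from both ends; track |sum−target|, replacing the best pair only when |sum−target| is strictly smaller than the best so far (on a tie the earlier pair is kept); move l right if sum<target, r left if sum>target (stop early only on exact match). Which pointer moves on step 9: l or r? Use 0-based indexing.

l

[0,18] -13+39=26 d=47 * → l++
[1,18] -11+39=28 d=45 * → l++
[2,18] -8+39=31 d=42 * → l++
[3,18] -6+39=33 d=40 * → l++
[4,18] -3+39=36 d=37 * → l++
[5,18] -2+39=37 d=36 * → l++
[6,18] 1+39=40 d=33 * → l++
[7,18] 3+39=42 d=31 * → l++
[8,18] 6+39=45 d=28 * → l++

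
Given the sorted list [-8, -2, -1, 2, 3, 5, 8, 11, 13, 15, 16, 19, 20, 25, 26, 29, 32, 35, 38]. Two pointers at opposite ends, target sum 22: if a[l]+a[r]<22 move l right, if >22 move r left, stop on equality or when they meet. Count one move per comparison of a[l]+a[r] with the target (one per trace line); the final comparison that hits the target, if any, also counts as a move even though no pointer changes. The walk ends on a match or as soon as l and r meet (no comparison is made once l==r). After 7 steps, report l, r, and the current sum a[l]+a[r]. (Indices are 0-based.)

l=1, r=12, sum=18

[0,18] -8+38=30 >22 → r--
[0,17] -8+35=27 >22 → r--
[0,16] -8+32=24 >22 → r--
[0,15] -8+29=21 <22 → l++
[1,15] -2+29=27 >22 → r--
[1,14] -2+26=24 >22 → r--
[1,13] -2+25=23 >22 → r--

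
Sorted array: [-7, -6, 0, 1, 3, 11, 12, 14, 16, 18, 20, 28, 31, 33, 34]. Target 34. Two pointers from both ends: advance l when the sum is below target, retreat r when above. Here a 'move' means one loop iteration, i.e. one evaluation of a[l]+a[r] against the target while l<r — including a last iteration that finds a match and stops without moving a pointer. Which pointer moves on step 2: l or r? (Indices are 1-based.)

l

[1,15] -7+34=27 <34 → l++
[2,15] -6+34=28 <34 → l++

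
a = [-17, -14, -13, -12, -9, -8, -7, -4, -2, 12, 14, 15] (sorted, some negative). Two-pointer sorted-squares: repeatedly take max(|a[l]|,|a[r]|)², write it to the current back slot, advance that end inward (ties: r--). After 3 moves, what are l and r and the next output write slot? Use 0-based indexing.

l=1, r=9, next write slot=8

l=0 r=11: |-17|>|15| out[11]=289, l++
l=1 r=11: |-14|<=|15| out[10]=225, r--
l=1 r=10: |-14|<=|14| out[9]=196, r--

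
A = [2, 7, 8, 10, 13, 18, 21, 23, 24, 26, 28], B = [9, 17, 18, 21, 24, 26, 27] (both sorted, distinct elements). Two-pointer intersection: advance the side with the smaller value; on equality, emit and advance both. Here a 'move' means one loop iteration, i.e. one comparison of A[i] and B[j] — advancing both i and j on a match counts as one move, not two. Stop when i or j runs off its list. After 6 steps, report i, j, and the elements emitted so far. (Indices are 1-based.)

[i=1,j=1] 2<9 → i++
[i=2,j=1] 7<9 → i++
[i=3,j=1] 8<9 → i++
[i=4,j=1] 10>9 → j++
[i=4,j=2] 10<17 → i++
[i=5,j=2] 13<17 → i++

i=6, j=2, emitted=[]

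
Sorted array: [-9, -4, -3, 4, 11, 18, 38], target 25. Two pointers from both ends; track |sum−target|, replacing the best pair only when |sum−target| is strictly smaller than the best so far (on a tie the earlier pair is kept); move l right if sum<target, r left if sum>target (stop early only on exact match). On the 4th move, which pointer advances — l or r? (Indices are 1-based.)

[1,7] -9+38=29 d=4 * → r--
[1,6] -9+18=9 d=16 → l++
[2,6] -4+18=14 d=11 → l++
[3,6] -3+18=15 d=10 → l++

l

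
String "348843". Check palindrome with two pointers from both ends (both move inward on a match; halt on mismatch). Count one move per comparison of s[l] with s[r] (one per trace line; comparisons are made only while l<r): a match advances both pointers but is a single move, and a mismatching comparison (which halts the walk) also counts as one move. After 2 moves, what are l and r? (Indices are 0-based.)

[0,5] '3'=='3' → l++,r--
[1,4] '4'=='4' → l++,r--

l=2, r=3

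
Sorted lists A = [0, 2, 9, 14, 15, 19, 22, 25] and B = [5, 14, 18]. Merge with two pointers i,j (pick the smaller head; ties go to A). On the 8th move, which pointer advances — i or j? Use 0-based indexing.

j

i=0 j=0: A[i]=0<=B[j]=5 take 0, i++
i=1 j=0: A[i]=2<=B[j]=5 take 2, i++
i=2 j=0: A[i]=9>B[j]=5 take 5, j++
i=2 j=1: A[i]=9<=B[j]=14 take 9, i++
i=3 j=1: A[i]=14<=B[j]=14 take 14, i++
i=4 j=1: A[i]=15>B[j]=14 take 14, j++
i=4 j=2: A[i]=15<=B[j]=18 take 15, i++
i=5 j=2: A[i]=19>B[j]=18 take 18, j++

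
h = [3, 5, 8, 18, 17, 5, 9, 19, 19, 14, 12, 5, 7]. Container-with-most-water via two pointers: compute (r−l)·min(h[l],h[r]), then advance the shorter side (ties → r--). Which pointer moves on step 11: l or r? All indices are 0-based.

l=0 r=12: min(3,7)*12=36 best=36 *, l++
l=1 r=12: min(5,7)*11=55 best=55 *, l++
l=2 r=12: min(8,7)*10=70 best=70 *, r--
l=2 r=11: min(8,5)*9=45 best=70, r--
l=2 r=10: min(8,12)*8=64 best=70, l++
l=3 r=10: min(18,12)*7=84 best=84 *, r--
l=3 r=9: min(18,14)*6=84 best=84, r--
l=3 r=8: min(18,19)*5=90 best=90 *, l++
l=4 r=8: min(17,19)*4=68 best=90, l++
l=5 r=8: min(5,19)*3=15 best=90, l++
l=6 r=8: min(9,19)*2=18 best=90, l++

l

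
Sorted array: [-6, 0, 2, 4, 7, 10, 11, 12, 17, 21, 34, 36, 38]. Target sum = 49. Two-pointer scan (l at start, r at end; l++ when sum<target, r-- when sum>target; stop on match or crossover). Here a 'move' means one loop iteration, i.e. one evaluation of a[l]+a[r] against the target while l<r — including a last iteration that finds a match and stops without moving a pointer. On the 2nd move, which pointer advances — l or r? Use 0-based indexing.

l

[0,12] -6+38=32 <49 → l++
[1,12] 0+38=38 <49 → l++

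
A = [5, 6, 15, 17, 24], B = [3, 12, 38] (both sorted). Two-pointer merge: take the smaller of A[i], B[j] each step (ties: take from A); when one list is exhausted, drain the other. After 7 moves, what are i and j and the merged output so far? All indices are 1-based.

i=6, j=3, merged so far=[3, 5, 6, 12, 15, 17, 24]

[i=1,j=1] A[i]=5>B[j]=3 take 3 → j++
[i=1,j=2] A[i]=5<=B[j]=12 take 5 → i++
[i=2,j=2] A[i]=6<=B[j]=12 take 6 → i++
[i=3,j=2] A[i]=15>B[j]=12 take 12 → j++
[i=3,j=3] A[i]=15<=B[j]=38 take 15 → i++
[i=4,j=3] A[i]=17<=B[j]=38 take 17 → i++
[i=5,j=3] A[i]=24<=B[j]=38 take 24 → i++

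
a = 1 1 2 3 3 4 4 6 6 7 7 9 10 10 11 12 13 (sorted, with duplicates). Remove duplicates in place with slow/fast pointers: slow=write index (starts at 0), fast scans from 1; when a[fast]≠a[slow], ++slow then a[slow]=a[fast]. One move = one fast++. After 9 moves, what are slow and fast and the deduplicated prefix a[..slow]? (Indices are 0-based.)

slow=5, fast=10, prefix=[1, 2, 3, 4, 6, 7]

slow=0 fast=1: a[fast]=1=a[slow] dup, fast++
slow=0 fast=2: a[fast]=2≠a[slow]=1 write a[1]=2, slow++,fast++
slow=1 fast=3: a[fast]=3≠a[slow]=2 write a[2]=3, slow++,fast++
slow=2 fast=4: a[fast]=3=a[slow] dup, fast++
slow=2 fast=5: a[fast]=4≠a[slow]=3 write a[3]=4, slow++,fast++
slow=3 fast=6: a[fast]=4=a[slow] dup, fast++
slow=3 fast=7: a[fast]=6≠a[slow]=4 write a[4]=6, slow++,fast++
slow=4 fast=8: a[fast]=6=a[slow] dup, fast++
slow=4 fast=9: a[fast]=7≠a[slow]=6 write a[5]=7, slow++,fast++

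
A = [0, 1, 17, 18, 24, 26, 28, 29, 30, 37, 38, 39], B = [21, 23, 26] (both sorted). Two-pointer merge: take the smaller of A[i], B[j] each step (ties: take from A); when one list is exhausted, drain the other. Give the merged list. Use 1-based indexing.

[i=1,j=1] A[i]=0<=B[j]=21 take 0 → i++
[i=2,j=1] A[i]=1<=B[j]=21 take 1 → i++
[i=3,j=1] A[i]=17<=B[j]=21 take 17 → i++
[i=4,j=1] A[i]=18<=B[j]=21 take 18 → i++
[i=5,j=1] A[i]=24>B[j]=21 take 21 → j++
[i=5,j=2] A[i]=24>B[j]=23 take 23 → j++
[i=5,j=3] A[i]=24<=B[j]=26 take 24 → i++
[i=6,j=3] A[i]=26<=B[j]=26 take 26 → i++
[i=7,j=3] A[i]=28>B[j]=26 take 26 → j++
[i=7,j=4] B done, take A[i]=28 → i++
[i=8,j=4] B done, take A[i]=29 → i++
[i=9,j=4] B done, take A[i]=30 → i++
[i=10,j=4] B done, take A[i]=37 → i++
[i=11,j=4] B done, take A[i]=38 → i++
[i=12,j=4] B done, take A[i]=39 → i++

[0, 1, 17, 18, 21, 23, 24, 26, 26, 28, 29, 30, 37, 38, 39]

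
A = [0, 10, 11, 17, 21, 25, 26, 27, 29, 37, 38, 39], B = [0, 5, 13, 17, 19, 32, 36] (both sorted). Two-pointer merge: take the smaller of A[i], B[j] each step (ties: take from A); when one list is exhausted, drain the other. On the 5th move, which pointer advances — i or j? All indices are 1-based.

i

[i=1,j=1] A[i]=0<=B[j]=0 take 0 → i++
[i=2,j=1] A[i]=10>B[j]=0 take 0 → j++
[i=2,j=2] A[i]=10>B[j]=5 take 5 → j++
[i=2,j=3] A[i]=10<=B[j]=13 take 10 → i++
[i=3,j=3] A[i]=11<=B[j]=13 take 11 → i++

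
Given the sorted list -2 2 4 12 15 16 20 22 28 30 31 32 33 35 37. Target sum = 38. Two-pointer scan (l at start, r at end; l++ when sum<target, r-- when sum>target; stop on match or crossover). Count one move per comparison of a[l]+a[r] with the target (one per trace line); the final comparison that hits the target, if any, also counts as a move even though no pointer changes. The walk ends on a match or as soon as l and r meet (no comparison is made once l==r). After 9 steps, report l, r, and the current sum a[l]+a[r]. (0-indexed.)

l=3, r=8, sum=40

[0,14] -2+37=35 <38 → l++
[1,14] 2+37=39 >38 → r--
[1,13] 2+35=37 <38 → l++
[2,13] 4+35=39 >38 → r--
[2,12] 4+33=37 <38 → l++
[3,12] 12+33=45 >38 → r--
[3,11] 12+32=44 >38 → r--
[3,10] 12+31=43 >38 → r--
[3,9] 12+30=42 >38 → r--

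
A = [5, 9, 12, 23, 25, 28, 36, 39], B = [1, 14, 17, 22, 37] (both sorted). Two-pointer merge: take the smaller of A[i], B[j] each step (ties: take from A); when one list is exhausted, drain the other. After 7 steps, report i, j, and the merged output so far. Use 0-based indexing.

i=3, j=4, merged so far=[1, 5, 9, 12, 14, 17, 22]

[i=0,j=0] A[i]=5>B[j]=1 take 1 → j++
[i=0,j=1] A[i]=5<=B[j]=14 take 5 → i++
[i=1,j=1] A[i]=9<=B[j]=14 take 9 → i++
[i=2,j=1] A[i]=12<=B[j]=14 take 12 → i++
[i=3,j=1] A[i]=23>B[j]=14 take 14 → j++
[i=3,j=2] A[i]=23>B[j]=17 take 17 → j++
[i=3,j=3] A[i]=23>B[j]=22 take 22 → j++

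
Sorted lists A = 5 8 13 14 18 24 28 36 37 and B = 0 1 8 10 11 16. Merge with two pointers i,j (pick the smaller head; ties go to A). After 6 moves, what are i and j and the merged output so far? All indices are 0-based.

[i=0,j=0] A[i]=5>B[j]=0 take 0 → j++
[i=0,j=1] A[i]=5>B[j]=1 take 1 → j++
[i=0,j=2] A[i]=5<=B[j]=8 take 5 → i++
[i=1,j=2] A[i]=8<=B[j]=8 take 8 → i++
[i=2,j=2] A[i]=13>B[j]=8 take 8 → j++
[i=2,j=3] A[i]=13>B[j]=10 take 10 → j++

i=2, j=4, merged so far=[0, 1, 5, 8, 8, 10]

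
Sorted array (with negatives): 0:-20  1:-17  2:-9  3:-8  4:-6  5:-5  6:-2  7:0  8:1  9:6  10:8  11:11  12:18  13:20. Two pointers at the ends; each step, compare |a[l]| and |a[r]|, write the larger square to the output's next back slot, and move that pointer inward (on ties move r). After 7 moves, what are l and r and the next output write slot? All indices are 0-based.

l=3, r=9, next write slot=6

[0,13] |-20|<=|20| out[13]=400 → r--
[0,12] |-20|>|18| out[12]=400 → l++
[1,12] |-17|<=|18| out[11]=324 → r--
[1,11] |-17|>|11| out[10]=289 → l++
[2,11] |-9|<=|11| out[9]=121 → r--
[2,10] |-9|>|8| out[8]=81 → l++
[3,10] |-8|<=|8| out[7]=64 → r--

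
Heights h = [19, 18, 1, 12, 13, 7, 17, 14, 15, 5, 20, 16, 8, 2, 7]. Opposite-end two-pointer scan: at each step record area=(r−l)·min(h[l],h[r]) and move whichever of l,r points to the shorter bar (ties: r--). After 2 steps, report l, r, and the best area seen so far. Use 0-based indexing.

l=0, r=12, best area=98

l=0 r=14: min(19,7)*14=98 best=98 *, r--
l=0 r=13: min(19,2)*13=26 best=98, r--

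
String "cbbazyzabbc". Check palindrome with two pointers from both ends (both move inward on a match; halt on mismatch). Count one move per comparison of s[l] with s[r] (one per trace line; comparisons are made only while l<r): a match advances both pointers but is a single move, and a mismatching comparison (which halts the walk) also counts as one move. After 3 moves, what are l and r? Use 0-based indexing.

[0,10] 'c'=='c' → l++,r--
[1,9] 'b'=='b' → l++,r--
[2,8] 'b'=='b' → l++,r--

l=3, r=7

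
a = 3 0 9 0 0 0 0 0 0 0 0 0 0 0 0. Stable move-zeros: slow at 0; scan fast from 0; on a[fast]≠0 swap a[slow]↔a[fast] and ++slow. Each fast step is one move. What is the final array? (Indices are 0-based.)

slow=0 fast=0: a[fast]=3≠0 swap→a[0]=3, slow++,fast++
slow=1 fast=1: a[fast]=0, fast++
slow=1 fast=2: a[fast]=9≠0 swap→a[1]=9, slow++,fast++
slow=2 fast=3: a[fast]=0, fast++
slow=2 fast=4: a[fast]=0, fast++
slow=2 fast=5: a[fast]=0, fast++
slow=2 fast=6: a[fast]=0, fast++
slow=2 fast=7: a[fast]=0, fast++
slow=2 fast=8: a[fast]=0, fast++
slow=2 fast=9: a[fast]=0, fast++
slow=2 fast=10: a[fast]=0, fast++
slow=2 fast=11: a[fast]=0, fast++
slow=2 fast=12: a[fast]=0, fast++
slow=2 fast=13: a[fast]=0, fast++
slow=2 fast=14: a[fast]=0, fast++

[3, 9, 0, 0, 0, 0, 0, 0, 0, 0, 0, 0, 0, 0, 0]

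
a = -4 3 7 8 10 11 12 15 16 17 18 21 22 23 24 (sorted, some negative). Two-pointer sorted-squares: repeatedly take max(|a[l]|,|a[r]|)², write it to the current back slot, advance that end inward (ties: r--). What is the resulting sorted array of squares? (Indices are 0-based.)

[0,14] |-4|<=|24| out[14]=576 → r--
[0,13] |-4|<=|23| out[13]=529 → r--
[0,12] |-4|<=|22| out[12]=484 → r--
[0,11] |-4|<=|21| out[11]=441 → r--
[0,10] |-4|<=|18| out[10]=324 → r--
[0,9] |-4|<=|17| out[9]=289 → r--
[0,8] |-4|<=|16| out[8]=256 → r--
[0,7] |-4|<=|15| out[7]=225 → r--
[0,6] |-4|<=|12| out[6]=144 → r--
[0,5] |-4|<=|11| out[5]=121 → r--
[0,4] |-4|<=|10| out[4]=100 → r--
[0,3] |-4|<=|8| out[3]=64 → r--
[0,2] |-4|<=|7| out[2]=49 → r--
[0,1] |-4|>|3| out[1]=16 → l++
[1,1] |3|<=|3| out[0]=9 → r--

[9, 16, 49, 64, 100, 121, 144, 225, 256, 289, 324, 441, 484, 529, 576]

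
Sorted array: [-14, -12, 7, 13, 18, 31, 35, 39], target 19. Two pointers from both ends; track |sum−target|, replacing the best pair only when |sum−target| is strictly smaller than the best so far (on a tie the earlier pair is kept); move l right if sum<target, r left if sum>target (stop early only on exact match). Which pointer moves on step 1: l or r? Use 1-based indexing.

[1,8] -14+39=25 d=6 * → r--

r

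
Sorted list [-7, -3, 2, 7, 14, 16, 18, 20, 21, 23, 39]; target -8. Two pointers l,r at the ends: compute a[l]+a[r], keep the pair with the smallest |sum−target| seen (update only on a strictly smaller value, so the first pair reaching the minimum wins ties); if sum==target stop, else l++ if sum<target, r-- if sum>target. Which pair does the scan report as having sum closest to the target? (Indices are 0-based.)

[0,10] -7+39=32 d=40 * → r--
[0,9] -7+23=16 d=24 * → r--
[0,8] -7+21=14 d=22 * → r--
[0,7] -7+20=13 d=21 * → r--
[0,6] -7+18=11 d=19 * → r--
[0,5] -7+16=9 d=17 * → r--
[0,4] -7+14=7 d=15 * → r--
[0,3] -7+7=0 d=8 * → r--
[0,2] -7+2=-5 d=3 * → r--
[0,1] -7+-3=-10 d=2 * → l++

pair (-7, -3) with sum -10 (|Δ|=2)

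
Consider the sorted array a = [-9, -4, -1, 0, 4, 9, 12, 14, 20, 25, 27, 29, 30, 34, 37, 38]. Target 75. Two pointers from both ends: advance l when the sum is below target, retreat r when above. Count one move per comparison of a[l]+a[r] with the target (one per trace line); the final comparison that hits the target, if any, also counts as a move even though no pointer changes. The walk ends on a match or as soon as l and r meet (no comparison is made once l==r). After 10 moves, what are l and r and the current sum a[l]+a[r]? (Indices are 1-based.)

[1,16] -9+38=29 <75 → l++
[2,16] -4+38=34 <75 → l++
[3,16] -1+38=37 <75 → l++
[4,16] 0+38=38 <75 → l++
[5,16] 4+38=42 <75 → l++
[6,16] 9+38=47 <75 → l++
[7,16] 12+38=50 <75 → l++
[8,16] 14+38=52 <75 → l++
[9,16] 20+38=58 <75 → l++
[10,16] 25+38=63 <75 → l++

l=11, r=16, sum=65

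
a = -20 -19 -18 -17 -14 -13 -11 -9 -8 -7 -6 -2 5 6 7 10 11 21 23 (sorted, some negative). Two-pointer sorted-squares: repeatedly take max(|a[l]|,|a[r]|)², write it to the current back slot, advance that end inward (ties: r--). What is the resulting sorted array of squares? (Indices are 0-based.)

l=0 r=18: |-20|<=|23| out[18]=529, r--
l=0 r=17: |-20|<=|21| out[17]=441, r--
l=0 r=16: |-20|>|11| out[16]=400, l++
l=1 r=16: |-19|>|11| out[15]=361, l++
l=2 r=16: |-18|>|11| out[14]=324, l++
l=3 r=16: |-17|>|11| out[13]=289, l++
l=4 r=16: |-14|>|11| out[12]=196, l++
l=5 r=16: |-13|>|11| out[11]=169, l++
l=6 r=16: |-11|<=|11| out[10]=121, r--
l=6 r=15: |-11|>|10| out[9]=121, l++
l=7 r=15: |-9|<=|10| out[8]=100, r--
l=7 r=14: |-9|>|7| out[7]=81, l++
l=8 r=14: |-8|>|7| out[6]=64, l++
l=9 r=14: |-7|<=|7| out[5]=49, r--
l=9 r=13: |-7|>|6| out[4]=49, l++
l=10 r=13: |-6|<=|6| out[3]=36, r--
l=10 r=12: |-6|>|5| out[2]=36, l++
l=11 r=12: |-2|<=|5| out[1]=25, r--
l=11 r=11: |-2|<=|-2| out[0]=4, r--

[4, 25, 36, 36, 49, 49, 64, 81, 100, 121, 121, 169, 196, 289, 324, 361, 400, 441, 529]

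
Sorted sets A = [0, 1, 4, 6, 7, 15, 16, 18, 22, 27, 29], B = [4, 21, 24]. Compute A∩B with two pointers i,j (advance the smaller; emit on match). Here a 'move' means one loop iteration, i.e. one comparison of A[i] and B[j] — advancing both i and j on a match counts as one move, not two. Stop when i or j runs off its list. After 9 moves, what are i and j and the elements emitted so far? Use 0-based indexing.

[i=0,j=0] 0<4 → i++
[i=1,j=0] 1<4 → i++
[i=2,j=0] 4==4 emit → i++,j++
[i=3,j=1] 6<21 → i++
[i=4,j=1] 7<21 → i++
[i=5,j=1] 15<21 → i++
[i=6,j=1] 16<21 → i++
[i=7,j=1] 18<21 → i++
[i=8,j=1] 22>21 → j++

i=8, j=2, emitted=[4]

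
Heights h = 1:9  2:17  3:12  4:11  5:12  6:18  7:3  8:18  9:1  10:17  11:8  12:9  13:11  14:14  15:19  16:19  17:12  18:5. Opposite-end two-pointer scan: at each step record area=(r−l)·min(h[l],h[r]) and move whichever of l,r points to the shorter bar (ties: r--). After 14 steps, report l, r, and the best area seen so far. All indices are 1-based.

l=13, r=16, best area=238

[1,18] min(9,5)*17=85 best=85 * → r--
[1,17] min(9,12)*16=144 best=144 * → l++
[2,17] min(17,12)*15=180 best=180 * → r--
[2,16] min(17,19)*14=238 best=238 * → l++
[3,16] min(12,19)*13=156 best=238 → l++
[4,16] min(11,19)*12=132 best=238 → l++
[5,16] min(12,19)*11=132 best=238 → l++
[6,16] min(18,19)*10=180 best=238 → l++
[7,16] min(3,19)*9=27 best=238 → l++
[8,16] min(18,19)*8=144 best=238 → l++
[9,16] min(1,19)*7=7 best=238 → l++
[10,16] min(17,19)*6=102 best=238 → l++
[11,16] min(8,19)*5=40 best=238 → l++
[12,16] min(9,19)*4=36 best=238 → l++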